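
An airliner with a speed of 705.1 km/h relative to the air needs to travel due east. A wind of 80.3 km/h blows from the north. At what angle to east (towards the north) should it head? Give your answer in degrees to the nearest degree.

7°

The wind pushes perpendicular to the desired track; the heading must have a component into the wind equal to 80.3 km/h: 705.1 sin θ = 80.3.
sin θ = 0.1139, so θ = 6.539°.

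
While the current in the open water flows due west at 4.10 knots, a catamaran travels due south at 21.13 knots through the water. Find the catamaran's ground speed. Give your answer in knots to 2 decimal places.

21.52 knots

Taking east as x and north as y: velocity relative to the water = (0.000, -21.130) knots; the water relative to ground = (-4.100, 0.000) knots.
Velocity relative to ground = (0.000, -21.130) + (-4.100, 0.000) = (-4.100, -21.130) knots.
Speed = |(-4.100, -21.130)| = 21.524 knots.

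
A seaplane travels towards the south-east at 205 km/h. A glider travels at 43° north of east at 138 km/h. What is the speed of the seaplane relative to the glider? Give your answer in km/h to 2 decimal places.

Taking east as x and north as y: seaplane velocity = (144.957, -144.957) km/h; glider velocity = (100.927, 94.116) km/h.
Velocity of seaplane relative to glider = (144.957, -144.957) − (100.927, 94.116) = (44.030, -239.073) km/h.
Magnitude = |(44.030, -239.073)| = 243.093 km/h.

243.09 km/h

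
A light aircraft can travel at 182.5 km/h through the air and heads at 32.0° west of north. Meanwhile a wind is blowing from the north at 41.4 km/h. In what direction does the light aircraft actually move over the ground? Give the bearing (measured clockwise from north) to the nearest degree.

320°

Taking east as x and north as y: velocity relative to the air = (-96.710, 154.769) km/h; the air relative to ground = (0.000, -41.400) km/h.
Velocity relative to ground = (-96.710, 154.769) + (0.000, -41.400) = (-96.710, 113.369) km/h.
Bearing = atan2(-96.71, 113.37) = 319.53° clockwise from north.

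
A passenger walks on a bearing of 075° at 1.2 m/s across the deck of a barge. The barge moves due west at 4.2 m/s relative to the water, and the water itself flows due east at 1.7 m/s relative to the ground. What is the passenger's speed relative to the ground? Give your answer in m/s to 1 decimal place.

1.4 m/s

In east/north components (m/s): passenger relative to barge = (1.159, 0.311); barge relative to water = (-4.200, 0.000); water relative to ground = (1.700, 0.000).
Sum = (-1.341, 0.311) m/s.
Speed = |(-1.341, 0.311)| = 1.376 m/s.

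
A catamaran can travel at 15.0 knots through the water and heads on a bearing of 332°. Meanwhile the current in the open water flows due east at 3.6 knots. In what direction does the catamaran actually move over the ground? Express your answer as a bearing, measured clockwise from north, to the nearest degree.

345°

Taking east as x and north as y: velocity relative to the water = (-7.042, 13.244) knots; the water relative to ground = (3.600, 0.000) knots.
Velocity relative to ground = (-7.042, 13.244) + (3.600, 0.000) = (-3.442, 13.244) knots.
Bearing = atan2(-3.44, 13.24) = 345.43° clockwise from north.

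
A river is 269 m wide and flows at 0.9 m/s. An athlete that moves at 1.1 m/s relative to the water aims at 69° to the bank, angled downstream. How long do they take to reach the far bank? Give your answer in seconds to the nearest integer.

262 s

The component of the athlete's velocity perpendicular to the bank is 1.1 × sin 69° = 1.027 m/s.
The current is parallel to the bank, so it does not affect the crossing time.
Time = 269 / 1.027 = 261.944 s.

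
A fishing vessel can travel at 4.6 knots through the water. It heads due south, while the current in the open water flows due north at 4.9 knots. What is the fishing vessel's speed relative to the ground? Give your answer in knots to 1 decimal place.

Taking east as x and north as y: velocity relative to the water = (0.000, -4.600) knots; the water relative to ground = (0.000, 4.900) knots.
Velocity relative to ground = (0.000, -4.600) + (0.000, 4.900) = (0.000, 0.300) knots.
Speed = |(0.000, 0.300)| = 0.300 knots.

0.3 knots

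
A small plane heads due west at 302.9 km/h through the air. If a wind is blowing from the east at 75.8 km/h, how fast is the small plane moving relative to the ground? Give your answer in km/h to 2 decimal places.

Taking east as x and north as y: velocity relative to the air = (-302.900, 0.000) km/h; the air relative to ground = (-75.800, 0.000) km/h.
Velocity relative to ground = (-302.900, 0.000) + (-75.800, 0.000) = (-378.700, 0.000) km/h.
Speed = |(-378.700, 0.000)| = 378.700 km/h.

378.70 km/h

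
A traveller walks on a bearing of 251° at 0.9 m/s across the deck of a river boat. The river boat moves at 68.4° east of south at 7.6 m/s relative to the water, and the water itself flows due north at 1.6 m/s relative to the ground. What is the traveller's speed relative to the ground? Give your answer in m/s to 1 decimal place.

In east/north components (m/s): traveller relative to river boat = (-0.851, -0.293); river boat relative to water = (7.066, -2.798); water relative to ground = (0.000, 1.600).
Sum = (6.215, -1.491) m/s.
Speed = |(6.215, -1.491)| = 6.392 m/s.

6.4 m/s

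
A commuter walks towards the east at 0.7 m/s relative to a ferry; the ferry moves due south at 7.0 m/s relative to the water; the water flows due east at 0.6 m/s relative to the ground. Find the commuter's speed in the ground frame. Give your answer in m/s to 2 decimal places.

In east/north components (m/s): commuter relative to ferry = (0.700, 0.000); ferry relative to water = (0.000, -7.000); water relative to ground = (0.600, 0.000).
Sum = (1.300, -7.000) m/s.
Speed = |(1.300, -7.000)| = 7.120 m/s.

7.12 m/s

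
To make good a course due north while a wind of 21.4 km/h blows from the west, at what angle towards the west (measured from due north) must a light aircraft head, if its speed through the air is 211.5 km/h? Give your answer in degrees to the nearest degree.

The wind pushes perpendicular to the desired track; the heading must have a component into the wind equal to 21.4 km/h: 211.5 sin θ = 21.4.
sin θ = 0.1012, so θ = 5.807°.

6°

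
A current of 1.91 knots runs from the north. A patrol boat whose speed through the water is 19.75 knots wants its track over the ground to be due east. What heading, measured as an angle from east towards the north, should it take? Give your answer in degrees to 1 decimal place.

The current pushes perpendicular to the desired track; the heading must have a component into the current equal to 1.91 knots: 19.75 sin θ = 1.91.
sin θ = 0.0967, so θ = 5.550°.

5.5°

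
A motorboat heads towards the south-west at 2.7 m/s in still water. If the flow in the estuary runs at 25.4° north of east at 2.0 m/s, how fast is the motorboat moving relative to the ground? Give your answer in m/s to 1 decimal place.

1.1 m/s

Taking east as x and north as y: velocity relative to the water = (-1.909, -1.909) m/s; the water relative to ground = (1.807, 0.858) m/s.
Velocity relative to ground = (-1.909, -1.909) + (1.807, 0.858) = (-0.103, -1.051) m/s.
Speed = |(-0.103, -1.051)| = 1.056 m/s.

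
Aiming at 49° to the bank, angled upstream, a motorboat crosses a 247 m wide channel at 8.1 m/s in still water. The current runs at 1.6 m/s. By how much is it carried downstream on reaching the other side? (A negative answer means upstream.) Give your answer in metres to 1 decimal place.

-150.1 m

Perpendicular speed = 6.113 m/s; crossing time = 247 / 6.113 = 40.405 s.
Net downstream speed = -3.714 m/s.
Drift = -3.714 × 40.405 = -150.066 m (upstream).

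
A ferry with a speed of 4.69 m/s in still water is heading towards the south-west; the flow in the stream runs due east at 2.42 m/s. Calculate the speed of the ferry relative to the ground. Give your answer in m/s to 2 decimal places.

Taking east as x and north as y: velocity relative to the water = (-3.316, -3.316) m/s; the water relative to ground = (2.420, 0.000) m/s.
Velocity relative to ground = (-3.316, -3.316) + (2.420, 0.000) = (-0.896, -3.316) m/s.
Speed = |(-0.896, -3.316)| = 3.435 m/s.

3.44 m/s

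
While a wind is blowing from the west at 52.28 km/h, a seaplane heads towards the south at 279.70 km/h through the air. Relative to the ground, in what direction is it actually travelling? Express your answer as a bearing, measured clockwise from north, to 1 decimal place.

Taking east as x and north as y: velocity relative to the air = (0.000, -279.700) km/h; the air relative to ground = (52.280, 0.000) km/h.
Velocity relative to ground = (0.000, -279.700) + (52.280, 0.000) = (52.280, -279.700) km/h.
Bearing = atan2(52.28, -279.70) = 169.41° clockwise from north.

169.4°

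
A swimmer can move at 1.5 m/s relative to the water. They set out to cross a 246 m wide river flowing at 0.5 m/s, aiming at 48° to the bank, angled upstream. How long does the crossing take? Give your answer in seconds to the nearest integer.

221 s

The component of the swimmer's velocity perpendicular to the bank is 1.5 × sin 48° = 1.115 m/s.
Only the cross-stream component determines the crossing time; the current contributes nothing perpendicular to the bank.
Time = 246 / 1.115 = 220.684 s.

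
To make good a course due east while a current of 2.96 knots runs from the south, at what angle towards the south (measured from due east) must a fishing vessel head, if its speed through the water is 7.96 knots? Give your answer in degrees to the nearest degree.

The current pushes perpendicular to the desired track; the heading must have a component into the current equal to 2.96 knots: 7.96 sin θ = 2.96.
sin θ = 0.3719, so θ = 21.830°.

22°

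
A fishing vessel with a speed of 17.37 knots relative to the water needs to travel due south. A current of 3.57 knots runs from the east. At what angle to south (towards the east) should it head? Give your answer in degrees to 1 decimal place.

The current pushes perpendicular to the desired track; the heading must have a component into the current equal to 3.57 knots: 17.37 sin θ = 3.57.
sin θ = 0.2055, so θ = 11.860°.

11.9°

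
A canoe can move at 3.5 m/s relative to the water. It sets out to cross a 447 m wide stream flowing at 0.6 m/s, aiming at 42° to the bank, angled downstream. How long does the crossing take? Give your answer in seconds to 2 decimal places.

The component of the canoe's velocity perpendicular to the bank is 3.5 × sin 42° = 2.342 m/s.
Only the cross-stream component determines the crossing time; the current contributes nothing perpendicular to the bank.
Time = 447 / 2.342 = 190.866 s.

190.87 s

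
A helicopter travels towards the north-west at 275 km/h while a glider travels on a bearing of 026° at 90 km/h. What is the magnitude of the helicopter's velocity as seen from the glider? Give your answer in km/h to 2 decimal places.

260.02 km/h

Taking east as x and north as y: helicopter velocity = (-194.454, 194.454) km/h; glider velocity = (39.453, 80.891) km/h.
Velocity of helicopter relative to glider = (-194.454, 194.454) − (39.453, 80.891) = (-233.908, 113.563) km/h.
Magnitude = |(-233.908, 113.563)| = 260.018 km/h.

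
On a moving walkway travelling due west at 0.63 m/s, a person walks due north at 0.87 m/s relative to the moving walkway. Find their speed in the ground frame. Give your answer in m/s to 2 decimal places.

Taking east as x and north as y: moving walkway velocity = (-0.630, 0.000) m/s; person velocity relative to moving walkway = (0.000, 0.870) m/s.
Velocity relative to ground = (-0.630, 0.000) + (0.000, 0.870) = (-0.630, 0.870) m/s.
Speed = |(-0.630, 0.870)| = 1.074 m/s.

1.07 m/s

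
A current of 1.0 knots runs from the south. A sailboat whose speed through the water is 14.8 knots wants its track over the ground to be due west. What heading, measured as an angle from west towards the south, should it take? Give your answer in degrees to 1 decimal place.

3.9°

The current pushes perpendicular to the desired track; the heading must have a component into the current equal to 1.0 knots: 14.8 sin θ = 1.0.
sin θ = 0.0676, so θ = 3.874°.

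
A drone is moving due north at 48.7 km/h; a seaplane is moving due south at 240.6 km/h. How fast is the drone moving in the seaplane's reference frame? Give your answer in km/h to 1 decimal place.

Taking east as x and north as y: drone velocity = (0.000, 48.700) km/h; seaplane velocity = (0.000, -240.600) km/h.
Velocity of drone relative to seaplane = (0.000, 48.700) − (0.000, -240.600) = (0.000, 289.300) km/h.
Magnitude = |(0.000, 289.300)| = 289.300 km/h.

289.3 km/h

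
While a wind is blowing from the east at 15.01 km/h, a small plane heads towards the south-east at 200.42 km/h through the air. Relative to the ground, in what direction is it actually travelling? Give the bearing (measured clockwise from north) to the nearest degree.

Taking east as x and north as y: velocity relative to the air = (141.718, -141.718) km/h; the air relative to ground = (-15.010, 0.000) km/h.
Velocity relative to ground = (141.718, -141.718) + (-15.010, 0.000) = (126.708, -141.718) km/h.
Bearing = atan2(126.71, -141.72) = 138.20° clockwise from north.

138°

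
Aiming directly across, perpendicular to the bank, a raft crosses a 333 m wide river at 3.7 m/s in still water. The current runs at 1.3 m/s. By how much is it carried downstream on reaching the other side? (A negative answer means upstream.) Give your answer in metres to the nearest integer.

Perpendicular speed = 3.700 m/s; crossing time = 333 / 3.700 = 90.000 s.
Net downstream speed = 1.300 m/s.
Drift = 1.300 × 90.000 = 117.000 m (downstream).

117 m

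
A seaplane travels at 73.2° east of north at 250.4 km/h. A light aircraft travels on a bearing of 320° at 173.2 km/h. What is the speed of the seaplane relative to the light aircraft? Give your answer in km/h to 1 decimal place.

Taking east as x and north as y: seaplane velocity = (239.713, 72.374) km/h; light aircraft velocity = (-111.331, 132.679) km/h.
Velocity of seaplane relative to light aircraft = (239.713, 72.374) − (-111.331, 132.679) = (351.044, -60.305) km/h.
Magnitude = |(351.044, -60.305)| = 356.186 km/h.

356.2 km/h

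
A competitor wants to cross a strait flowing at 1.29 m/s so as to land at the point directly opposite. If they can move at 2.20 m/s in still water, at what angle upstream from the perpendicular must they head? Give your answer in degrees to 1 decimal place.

35.9°

To cancel the current, the upstream component of the competitor's velocity must equal the flow: 2.20 sin θ = 1.29.
sin θ = 1.29 / 2.20 = 0.5864.
θ = arcsin(0.5864) = 35.899°.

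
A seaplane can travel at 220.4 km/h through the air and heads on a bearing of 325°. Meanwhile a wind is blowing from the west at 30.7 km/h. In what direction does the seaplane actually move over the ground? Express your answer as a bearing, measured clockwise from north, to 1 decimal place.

332.1°

Taking east as x and north as y: velocity relative to the air = (-126.416, 180.541) km/h; the air relative to ground = (30.700, 0.000) km/h.
Velocity relative to ground = (-126.416, 180.541) + (30.700, 0.000) = (-95.716, 180.541) km/h.
Bearing = atan2(-95.72, 180.54) = 332.07° clockwise from north.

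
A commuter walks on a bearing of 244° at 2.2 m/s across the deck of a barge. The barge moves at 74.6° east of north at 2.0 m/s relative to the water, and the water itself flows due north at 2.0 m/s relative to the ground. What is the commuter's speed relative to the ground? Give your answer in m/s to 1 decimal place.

1.6 m/s

In east/north components (m/s): commuter relative to barge = (-1.977, -0.964); barge relative to water = (1.928, 0.531); water relative to ground = (0.000, 2.000).
Sum = (-0.049, 1.567) m/s.
Speed = |(-0.049, 1.567)| = 1.567 m/s.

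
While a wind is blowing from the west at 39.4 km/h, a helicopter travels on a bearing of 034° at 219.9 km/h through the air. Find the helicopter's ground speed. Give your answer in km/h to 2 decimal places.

244.13 km/h

Taking east as x and north as y: velocity relative to the air = (122.967, 182.305) km/h; the air relative to ground = (39.400, 0.000) km/h.
Velocity relative to ground = (122.967, 182.305) + (39.400, 0.000) = (162.367, 182.305) km/h.
Speed = |(162.367, 182.305)| = 244.127 km/h.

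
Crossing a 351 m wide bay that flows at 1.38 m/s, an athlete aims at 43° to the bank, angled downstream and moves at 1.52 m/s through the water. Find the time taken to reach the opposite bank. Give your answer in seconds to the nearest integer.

The component of the athlete's velocity perpendicular to the bank is 1.52 × sin 43° = 1.037 m/s.
The current is parallel to the bank, so it does not affect the crossing time.
Time = 351 / 1.037 = 338.595 s.

339 s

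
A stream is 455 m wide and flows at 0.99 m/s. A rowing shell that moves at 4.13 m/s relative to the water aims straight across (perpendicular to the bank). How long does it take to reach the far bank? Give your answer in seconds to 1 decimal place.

The component of the rowing shell's velocity perpendicular to the bank is 4.13 m/s.
The current is parallel to the bank, so it does not affect the crossing time.
Time = 455 / 4.130 = 110.169 s.

110.2 s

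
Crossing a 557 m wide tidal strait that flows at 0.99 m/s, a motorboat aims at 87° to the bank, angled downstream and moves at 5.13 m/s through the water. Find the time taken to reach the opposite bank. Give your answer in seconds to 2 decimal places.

108.73 s

The component of the motorboat's velocity perpendicular to the bank is 5.13 × sin 87° = 5.123 m/s.
Only the cross-stream component determines the crossing time; the current contributes nothing perpendicular to the bank.
Time = 557 / 5.123 = 108.726 s.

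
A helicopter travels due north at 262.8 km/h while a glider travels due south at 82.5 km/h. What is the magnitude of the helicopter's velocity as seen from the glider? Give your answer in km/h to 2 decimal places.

Taking east as x and north as y: helicopter velocity = (0.000, 262.800) km/h; glider velocity = (0.000, -82.500) km/h.
Velocity of helicopter relative to glider = (0.000, 262.800) − (0.000, -82.500) = (0.000, 345.300) km/h.
Magnitude = |(0.000, 345.300)| = 345.300 km/h.

345.30 km/h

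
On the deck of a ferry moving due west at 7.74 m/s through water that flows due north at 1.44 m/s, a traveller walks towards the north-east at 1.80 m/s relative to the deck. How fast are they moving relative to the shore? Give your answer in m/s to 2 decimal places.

7.01 m/s

In east/north components (m/s): traveller relative to ferry = (1.273, 1.273); ferry relative to water = (-7.740, 0.000); water relative to ground = (0.000, 1.440).
Sum = (-6.467, 2.713) m/s.
Speed = |(-6.467, 2.713)| = 7.013 m/s.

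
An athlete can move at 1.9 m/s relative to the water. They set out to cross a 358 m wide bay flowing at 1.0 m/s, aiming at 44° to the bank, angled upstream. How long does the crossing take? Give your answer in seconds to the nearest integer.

271 s

The component of the athlete's velocity perpendicular to the bank is 1.9 × sin 44° = 1.320 m/s.
The flow acts along the bank and has no component across it.
Time = 358 / 1.320 = 271.243 s.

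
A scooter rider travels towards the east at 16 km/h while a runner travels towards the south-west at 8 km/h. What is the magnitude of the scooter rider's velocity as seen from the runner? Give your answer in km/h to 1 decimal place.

22.4 km/h

Taking east as x and north as y: scooter rider velocity = (16.000, 0.000) km/h; runner velocity = (-5.657, -5.657) km/h.
Velocity of scooter rider relative to runner = (16.000, 0.000) − (-5.657, -5.657) = (21.657, 5.657) km/h.
Magnitude = |(21.657, 5.657)| = 22.383 km/h.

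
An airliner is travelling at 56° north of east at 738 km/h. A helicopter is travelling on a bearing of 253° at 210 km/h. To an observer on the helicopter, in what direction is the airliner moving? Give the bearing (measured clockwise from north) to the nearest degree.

042°

Taking east as x and north as y: airliner velocity = (412.684, 611.830) km/h; helicopter velocity = (-200.824, -61.398) km/h.
Velocity of airliner relative to helicopter = (412.684, 611.830) − (-200.824, -61.398) = (613.508, 673.228) km/h.
Bearing = atan2(613.51, 673.23) = 42.34° clockwise from north.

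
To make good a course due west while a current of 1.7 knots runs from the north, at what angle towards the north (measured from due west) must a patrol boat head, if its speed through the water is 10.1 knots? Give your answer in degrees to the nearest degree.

The current pushes perpendicular to the desired track; the heading must have a component into the current equal to 1.7 knots: 10.1 sin θ = 1.7.
sin θ = 0.1683, so θ = 9.690°.

10°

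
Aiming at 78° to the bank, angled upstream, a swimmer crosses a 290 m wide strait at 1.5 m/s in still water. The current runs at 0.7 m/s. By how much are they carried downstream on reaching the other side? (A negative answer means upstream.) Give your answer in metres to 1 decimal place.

Perpendicular speed = 1.467 m/s; crossing time = 290 / 1.467 = 197.653 s.
Net downstream speed = 0.388 m/s.
Drift = 0.388 × 197.653 = 76.715 m (downstream).

76.7 m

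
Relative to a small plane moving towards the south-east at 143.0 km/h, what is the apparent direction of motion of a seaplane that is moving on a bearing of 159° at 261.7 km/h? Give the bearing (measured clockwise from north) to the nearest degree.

Taking east as x and north as y: seaplane velocity = (93.785, -244.318) km/h; small plane velocity = (101.116, -101.116) km/h.
Velocity of seaplane relative to small plane = (93.785, -244.318) − (101.116, -101.116) = (-7.331, -143.202) km/h.
Bearing = atan2(-7.33, -143.20) = 182.93° clockwise from north.

183°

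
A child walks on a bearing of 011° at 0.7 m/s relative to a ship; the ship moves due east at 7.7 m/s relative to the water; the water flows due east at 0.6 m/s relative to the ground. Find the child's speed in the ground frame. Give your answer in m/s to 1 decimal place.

In east/north components (m/s): child relative to ship = (0.134, 0.687); ship relative to water = (7.700, 0.000); water relative to ground = (0.600, 0.000).
Sum = (8.434, 0.687) m/s.
Speed = |(8.434, 0.687)| = 8.462 m/s.

8.5 m/s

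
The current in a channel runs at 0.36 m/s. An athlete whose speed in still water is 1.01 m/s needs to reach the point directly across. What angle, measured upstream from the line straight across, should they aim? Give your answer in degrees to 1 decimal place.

To cancel the current, the upstream component of the athlete's velocity must equal the flow: 1.01 sin θ = 0.36.
sin θ = 0.36 / 1.01 = 0.3564.
θ = arcsin(0.3564) = 20.881°.

20.9°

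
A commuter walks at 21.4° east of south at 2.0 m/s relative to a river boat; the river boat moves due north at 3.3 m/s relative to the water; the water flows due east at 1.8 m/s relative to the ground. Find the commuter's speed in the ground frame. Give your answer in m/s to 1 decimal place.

2.9 m/s

In east/north components (m/s): commuter relative to river boat = (0.730, -1.862); river boat relative to water = (0.000, 3.300); water relative to ground = (1.800, 0.000).
Sum = (2.530, 1.438) m/s.
Speed = |(2.530, 1.438)| = 2.910 m/s.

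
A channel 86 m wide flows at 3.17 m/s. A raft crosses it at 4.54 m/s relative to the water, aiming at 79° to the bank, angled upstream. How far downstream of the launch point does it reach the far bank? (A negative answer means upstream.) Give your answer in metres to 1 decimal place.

44.5 m

Perpendicular speed = 4.457 m/s; crossing time = 86 / 4.457 = 19.297 s.
Net downstream speed = 2.304 m/s.
Drift = 2.304 × 19.297 = 44.456 m (downstream).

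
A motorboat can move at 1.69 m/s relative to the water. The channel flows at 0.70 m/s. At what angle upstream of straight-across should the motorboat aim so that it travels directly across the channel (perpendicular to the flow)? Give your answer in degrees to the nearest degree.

To cancel the current, the upstream component of the motorboat's velocity must equal the flow: 1.69 sin θ = 0.70.
sin θ = 0.70 / 1.69 = 0.4142.
θ = arcsin(0.4142) = 24.469°.

24°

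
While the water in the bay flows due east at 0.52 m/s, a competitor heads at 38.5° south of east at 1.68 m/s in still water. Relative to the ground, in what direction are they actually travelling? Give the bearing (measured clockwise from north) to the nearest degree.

Taking east as x and north as y: velocity relative to the water = (1.315, -1.046) m/s; the water relative to ground = (0.520, 0.000) m/s.
Velocity relative to ground = (1.315, -1.046) + (0.520, 0.000) = (1.835, -1.046) m/s.
Bearing = atan2(1.83, -1.05) = 119.68° clockwise from north.

120°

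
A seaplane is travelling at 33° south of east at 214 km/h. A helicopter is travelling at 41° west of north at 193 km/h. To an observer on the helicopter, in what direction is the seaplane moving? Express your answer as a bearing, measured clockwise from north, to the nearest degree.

Taking east as x and north as y: seaplane velocity = (179.476, -116.553) km/h; helicopter velocity = (-126.619, 145.659) km/h.
Velocity of seaplane relative to helicopter = (179.476, -116.553) − (-126.619, 145.659) = (306.095, -262.212) km/h.
Bearing = atan2(306.09, -262.21) = 130.58° clockwise from north.

131°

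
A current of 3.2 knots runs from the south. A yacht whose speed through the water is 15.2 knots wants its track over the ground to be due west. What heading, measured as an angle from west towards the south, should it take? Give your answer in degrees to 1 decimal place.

The current pushes perpendicular to the desired track; the heading must have a component into the current equal to 3.2 knots: 15.2 sin θ = 3.2.
sin θ = 0.2105, so θ = 12.153°.

12.2°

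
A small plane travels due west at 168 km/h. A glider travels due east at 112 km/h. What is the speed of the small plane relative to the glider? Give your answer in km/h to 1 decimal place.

280.0 km/h

Taking east as x and north as y: small plane velocity = (-168.000, 0.000) km/h; glider velocity = (112.000, 0.000) km/h.
Velocity of small plane relative to glider = (-168.000, 0.000) − (112.000, 0.000) = (-280.000, 0.000) km/h.
Magnitude = |(-280.000, 0.000)| = 280.000 km/h.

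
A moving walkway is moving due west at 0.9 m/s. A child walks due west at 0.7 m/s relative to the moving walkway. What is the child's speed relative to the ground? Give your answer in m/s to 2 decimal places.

Taking east as x and north as y: moving walkway velocity = (-0.900, 0.000) m/s; child velocity relative to moving walkway = (-0.700, 0.000) m/s.
Velocity relative to ground = (-0.900, 0.000) + (-0.700, 0.000) = (-1.600, 0.000) m/s.
Speed = |(-1.600, 0.000)| = 1.600 m/s.

1.60 m/s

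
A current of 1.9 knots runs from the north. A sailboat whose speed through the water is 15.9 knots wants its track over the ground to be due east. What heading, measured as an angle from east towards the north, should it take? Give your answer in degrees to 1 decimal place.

The current pushes perpendicular to the desired track; the heading must have a component into the current equal to 1.9 knots: 15.9 sin θ = 1.9.
sin θ = 0.1195, so θ = 6.863°.

6.9°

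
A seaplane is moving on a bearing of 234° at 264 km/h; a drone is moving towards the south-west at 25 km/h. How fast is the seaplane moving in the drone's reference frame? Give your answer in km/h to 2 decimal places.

Taking east as x and north as y: seaplane velocity = (-213.580, -155.175) km/h; drone velocity = (-17.678, -17.678) km/h.
Velocity of seaplane relative to drone = (-213.580, -155.175) − (-17.678, -17.678) = (-195.903, -137.498) km/h.
Magnitude = |(-195.903, -137.498)| = 239.340 km/h.

239.34 km/h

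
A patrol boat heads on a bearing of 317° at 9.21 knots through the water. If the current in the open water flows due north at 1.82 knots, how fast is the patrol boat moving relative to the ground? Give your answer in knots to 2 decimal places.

10.61 knots

Taking east as x and north as y: velocity relative to the water = (-6.281, 6.736) knots; the water relative to ground = (0.000, 1.820) knots.
Velocity relative to ground = (-6.281, 6.736) + (0.000, 1.820) = (-6.281, 8.556) knots.
Speed = |(-6.281, 8.556)| = 10.614 knots.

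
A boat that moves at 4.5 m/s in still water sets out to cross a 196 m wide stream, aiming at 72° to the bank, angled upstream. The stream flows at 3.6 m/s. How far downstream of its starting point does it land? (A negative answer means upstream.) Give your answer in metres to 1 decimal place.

101.2 m

Perpendicular speed = 4.280 m/s; crossing time = 196 / 4.280 = 45.797 s.
Net downstream speed = 2.209 m/s.
Drift = 2.209 × 45.797 = 101.185 m (downstream).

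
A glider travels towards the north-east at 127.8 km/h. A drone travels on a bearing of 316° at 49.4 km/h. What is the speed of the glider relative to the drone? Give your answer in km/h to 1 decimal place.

Taking east as x and north as y: glider velocity = (90.368, 90.368) km/h; drone velocity = (-34.316, 35.535) km/h.
Velocity of glider relative to drone = (90.368, 90.368) − (-34.316, 35.535) = (124.684, 54.833) km/h.
Magnitude = |(124.684, 54.833)| = 136.209 km/h.

136.2 km/h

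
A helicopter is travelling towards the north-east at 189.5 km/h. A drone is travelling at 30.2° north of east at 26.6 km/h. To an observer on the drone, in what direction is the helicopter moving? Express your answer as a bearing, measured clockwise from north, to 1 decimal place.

Taking east as x and north as y: helicopter velocity = (133.997, 133.997) km/h; drone velocity = (22.990, 13.380) km/h.
Velocity of helicopter relative to drone = (133.997, 133.997) − (22.990, 13.380) = (111.007, 120.616) km/h.
Bearing = atan2(111.01, 120.62) = 42.62° clockwise from north.

042.6°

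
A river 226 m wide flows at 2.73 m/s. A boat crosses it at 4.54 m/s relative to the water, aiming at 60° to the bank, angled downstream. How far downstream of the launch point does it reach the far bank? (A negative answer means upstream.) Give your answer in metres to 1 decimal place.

287.4 m

Perpendicular speed = 3.932 m/s; crossing time = 226 / 3.932 = 57.481 s.
Net downstream speed = 5.000 m/s.
Drift = 5.000 × 57.481 = 287.403 m (downstream).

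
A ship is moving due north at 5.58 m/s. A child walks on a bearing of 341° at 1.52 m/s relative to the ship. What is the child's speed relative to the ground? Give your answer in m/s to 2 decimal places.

7.03 m/s

Taking east as x and north as y: ship velocity = (0.000, 5.580) m/s; child velocity relative to ship = (-0.495, 1.437) m/s.
Velocity relative to ground = (0.000, 5.580) + (-0.495, 1.437) = (-0.495, 7.017) m/s.
Speed = |(-0.495, 7.017)| = 7.035 m/s.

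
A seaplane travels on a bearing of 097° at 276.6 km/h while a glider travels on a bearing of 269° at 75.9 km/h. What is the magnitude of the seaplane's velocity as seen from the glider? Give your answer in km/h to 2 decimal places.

Taking east as x and north as y: seaplane velocity = (274.538, -33.709) km/h; glider velocity = (-75.888, -1.325) km/h.
Velocity of seaplane relative to glider = (274.538, -33.709) − (-75.888, -1.325) = (350.427, -32.384) km/h.
Magnitude = |(350.427, -32.384)| = 351.920 km/h.

351.92 km/h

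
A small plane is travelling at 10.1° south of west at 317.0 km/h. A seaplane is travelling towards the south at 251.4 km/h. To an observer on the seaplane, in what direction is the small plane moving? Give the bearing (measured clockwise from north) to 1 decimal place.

302.1°

Taking east as x and north as y: small plane velocity = (-312.088, -55.591) km/h; seaplane velocity = (0.000, -251.400) km/h.
Velocity of small plane relative to seaplane = (-312.088, -55.591) − (0.000, -251.400) = (-312.088, 195.809) km/h.
Bearing = atan2(-312.09, 195.81) = 302.10° clockwise from north.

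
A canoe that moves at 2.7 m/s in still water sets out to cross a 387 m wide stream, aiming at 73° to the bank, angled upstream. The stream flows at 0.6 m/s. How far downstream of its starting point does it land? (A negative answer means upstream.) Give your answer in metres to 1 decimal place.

Perpendicular speed = 2.582 m/s; crossing time = 387 / 2.582 = 149.882 s.
Net downstream speed = -0.189 m/s.
Drift = -0.189 × 149.882 = -28.388 m (upstream).

-28.4 m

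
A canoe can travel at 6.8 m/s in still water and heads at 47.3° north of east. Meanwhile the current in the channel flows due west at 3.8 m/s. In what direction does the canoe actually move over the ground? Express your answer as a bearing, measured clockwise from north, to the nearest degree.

Taking east as x and north as y: velocity relative to the water = (4.611, 4.997) m/s; the water relative to ground = (-3.800, 0.000) m/s.
Velocity relative to ground = (4.611, 4.997) + (-3.800, 0.000) = (0.811, 4.997) m/s.
Bearing = atan2(0.81, 5.00) = 9.22° clockwise from north.

009°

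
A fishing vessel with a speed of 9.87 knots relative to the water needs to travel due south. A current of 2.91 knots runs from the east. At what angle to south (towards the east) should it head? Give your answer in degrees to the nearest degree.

17°

The current pushes perpendicular to the desired track; the heading must have a component into the current equal to 2.91 knots: 9.87 sin θ = 2.91.
sin θ = 0.2948, so θ = 17.148°.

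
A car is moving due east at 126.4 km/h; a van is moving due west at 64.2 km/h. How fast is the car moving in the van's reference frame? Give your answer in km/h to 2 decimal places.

Taking east as x and north as y: car velocity = (126.400, 0.000) km/h; van velocity = (-64.200, 0.000) km/h.
Velocity of car relative to van = (126.400, 0.000) − (-64.200, 0.000) = (190.600, 0.000) km/h.
Magnitude = |(190.600, 0.000)| = 190.600 km/h.

190.60 km/h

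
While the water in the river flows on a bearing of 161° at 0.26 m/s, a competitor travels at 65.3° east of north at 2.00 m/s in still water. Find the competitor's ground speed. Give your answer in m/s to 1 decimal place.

2.0 m/s

Taking east as x and north as y: velocity relative to the water = (1.817, 0.836) m/s; the water relative to ground = (0.085, -0.246) m/s.
Velocity relative to ground = (1.817, 0.836) + (0.085, -0.246) = (1.902, 0.590) m/s.
Speed = |(1.902, 0.590)| = 1.991 m/s.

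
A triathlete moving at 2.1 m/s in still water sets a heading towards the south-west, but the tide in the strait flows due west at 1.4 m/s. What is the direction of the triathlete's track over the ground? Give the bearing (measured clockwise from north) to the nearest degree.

243°

Taking east as x and north as y: velocity relative to the water = (-1.485, -1.485) m/s; the water relative to ground = (-1.400, 0.000) m/s.
Velocity relative to ground = (-1.485, -1.485) + (-1.400, 0.000) = (-2.885, -1.485) m/s.
Bearing = atan2(-2.88, -1.48) = 242.76° clockwise from north.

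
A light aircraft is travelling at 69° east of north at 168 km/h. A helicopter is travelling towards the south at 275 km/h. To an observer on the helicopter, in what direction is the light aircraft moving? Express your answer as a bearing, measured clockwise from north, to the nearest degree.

025°

Taking east as x and north as y: light aircraft velocity = (156.842, 60.206) km/h; helicopter velocity = (0.000, -275.000) km/h.
Velocity of light aircraft relative to helicopter = (156.842, 60.206) − (0.000, -275.000) = (156.842, 335.206) km/h.
Bearing = atan2(156.84, 335.21) = 25.07° clockwise from north.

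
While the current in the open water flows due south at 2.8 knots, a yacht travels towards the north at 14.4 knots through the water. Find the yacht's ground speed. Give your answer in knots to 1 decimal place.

11.6 knots

Taking east as x and north as y: velocity relative to the water = (0.000, 14.400) knots; the water relative to ground = (0.000, -2.800) knots.
Velocity relative to ground = (0.000, 14.400) + (0.000, -2.800) = (0.000, 11.600) knots.
Speed = |(0.000, 11.600)| = 11.600 knots.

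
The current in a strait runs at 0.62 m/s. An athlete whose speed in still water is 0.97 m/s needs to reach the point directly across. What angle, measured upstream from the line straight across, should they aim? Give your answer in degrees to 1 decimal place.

To cancel the current, the upstream component of the athlete's velocity must equal the flow: 0.97 sin θ = 0.62.
sin θ = 0.62 / 0.97 = 0.6392.
θ = arcsin(0.6392) = 39.730°.

39.7°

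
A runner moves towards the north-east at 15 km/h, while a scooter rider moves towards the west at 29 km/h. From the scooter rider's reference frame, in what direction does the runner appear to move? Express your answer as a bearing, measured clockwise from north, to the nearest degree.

Taking east as x and north as y: runner velocity = (10.607, 10.607) km/h; scooter rider velocity = (-29.000, 0.000) km/h.
Velocity of runner relative to scooter rider = (10.607, 10.607) − (-29.000, 0.000) = (39.607, 10.607) km/h.
Bearing = atan2(39.61, 10.61) = 75.01° clockwise from north.

075°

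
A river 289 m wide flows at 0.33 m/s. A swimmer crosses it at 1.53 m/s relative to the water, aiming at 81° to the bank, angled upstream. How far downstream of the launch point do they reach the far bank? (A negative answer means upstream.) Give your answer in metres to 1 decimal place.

17.3 m

Perpendicular speed = 1.511 m/s; crossing time = 289 / 1.511 = 191.243 s.
Net downstream speed = 0.091 m/s.
Drift = 0.091 × 191.243 = 17.337 m (downstream).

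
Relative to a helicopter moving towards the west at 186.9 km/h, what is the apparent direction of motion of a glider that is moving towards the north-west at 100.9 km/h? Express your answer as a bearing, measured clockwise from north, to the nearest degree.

Taking east as x and north as y: glider velocity = (-71.347, 71.347) km/h; helicopter velocity = (-186.900, 0.000) km/h.
Velocity of glider relative to helicopter = (-71.347, 71.347) − (-186.900, 0.000) = (115.553, 71.347) km/h.
Bearing = atan2(115.55, 71.35) = 58.31° clockwise from north.

058°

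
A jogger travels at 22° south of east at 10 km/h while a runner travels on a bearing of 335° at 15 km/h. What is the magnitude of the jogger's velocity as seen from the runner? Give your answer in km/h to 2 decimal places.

Taking east as x and north as y: jogger velocity = (9.272, -3.746) km/h; runner velocity = (-6.339, 13.595) km/h.
Velocity of jogger relative to runner = (9.272, -3.746) − (-6.339, 13.595) = (15.611, -17.341) km/h.
Magnitude = |(15.611, -17.341)| = 23.333 km/h.

23.33 km/h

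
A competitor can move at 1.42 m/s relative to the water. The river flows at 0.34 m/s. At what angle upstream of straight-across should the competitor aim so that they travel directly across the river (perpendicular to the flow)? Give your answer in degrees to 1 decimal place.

13.9°

To cancel the current, the upstream component of the competitor's velocity must equal the flow: 1.42 sin θ = 0.34.
sin θ = 0.34 / 1.42 = 0.2394.
θ = arcsin(0.2394) = 13.853°.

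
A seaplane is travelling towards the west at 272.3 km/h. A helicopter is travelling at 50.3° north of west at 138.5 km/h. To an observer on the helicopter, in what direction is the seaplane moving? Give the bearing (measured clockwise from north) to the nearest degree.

Taking east as x and north as y: seaplane velocity = (-272.300, 0.000) km/h; helicopter velocity = (-88.469, 106.562) km/h.
Velocity of seaplane relative to helicopter = (-272.300, 0.000) − (-88.469, 106.562) = (-183.831, -106.562) km/h.
Bearing = atan2(-183.83, -106.56) = 239.90° clockwise from north.

240°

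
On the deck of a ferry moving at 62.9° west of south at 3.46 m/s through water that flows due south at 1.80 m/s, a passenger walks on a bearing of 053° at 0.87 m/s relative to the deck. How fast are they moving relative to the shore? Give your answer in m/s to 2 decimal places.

3.72 m/s

In east/north components (m/s): passenger relative to ferry = (0.695, 0.524); ferry relative to water = (-3.080, -1.576); water relative to ground = (0.000, -1.800).
Sum = (-2.385, -2.853) m/s.
Speed = |(-2.385, -2.853)| = 3.718 m/s.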